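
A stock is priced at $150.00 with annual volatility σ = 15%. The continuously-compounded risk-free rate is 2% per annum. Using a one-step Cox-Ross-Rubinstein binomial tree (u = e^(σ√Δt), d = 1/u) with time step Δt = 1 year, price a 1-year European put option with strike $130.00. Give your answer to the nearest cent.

$0.41

CRR parameters: u = e^(σ√Δt) = e^(0.15·√1) = 1.1618, d = 1/u = 0.8607
Per-period rate: rΔt = 0.02·1 = 0.02, so R = e^0.02 = 1.0202
Risk-neutral probability p = (e^0.02 − 0.8607)/(1.1618 − 0.8607) = 0.1595/0.3011 = 0.5297
Terminal stock prices: S_u = 174.3, S_d = 129.1
Terminal payoffs (K − S): max(-44.28, 0) = 0, max(0.8938, 0) = 0.8938
Node 0 (S = 150): V_0 = e^(−0.02)·[0.5297·0.0000 + 0.4703·0.8938] = 0.4121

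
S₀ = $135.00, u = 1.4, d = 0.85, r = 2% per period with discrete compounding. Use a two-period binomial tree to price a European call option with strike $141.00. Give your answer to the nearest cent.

$19.42

Risk-neutral probability p = (1 + 0.02 − 0.85)/(1.4 − 0.85) = 0.1700/0.5500 = 0.3091
Terminal stock prices: S_uu = 264.6, S_ud = 160.7, S_dd = 97.54
Terminal payoffs (S − K): max(123.6, 0) = 123.6, max(19.65, 0) = 19.65, max(-43.46, 0) = 0
Node u (S = 189): V_u = 1/1.02·[0.3091·123.6000 + 0.6909·19.6500] = 50.7647
Node d (S = 114.8): V_d = 1/1.02·[0.3091·19.6500 + 0.6909·0.0000] = 5.9545
Node 0 (S = 135): V_0 = 1/1.02·[0.3091·50.7647 + 0.6909·5.9545] = 19.4166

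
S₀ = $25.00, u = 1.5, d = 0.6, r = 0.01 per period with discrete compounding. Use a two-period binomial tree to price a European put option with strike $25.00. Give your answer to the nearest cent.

Risk-neutral probability p = (1 + 0.01 − 0.6)/(1.5 − 0.6) = 0.4100/0.9000 = 0.4556
Terminal stock prices: S_uu = 56.25, S_ud = 22.5, S_dd = 9
Terminal payoffs (K − S): max(-31.25, 0) = 0, max(2.5, 0) = 2.5, max(16, 0) = 16
Node u (S = 37.5): V_u = 1/1.01·[0.4556·0.0000 + 0.5444·2.5000] = 1.3476
Node d (S = 15): V_d = 1/1.01·[0.4556·2.5000 + 0.5444·16.0000] = 9.7525
Node 0 (S = 25): V_0 = 1/1.01·[0.4556·1.3476 + 0.5444·9.7525] = 5.8650

$5.86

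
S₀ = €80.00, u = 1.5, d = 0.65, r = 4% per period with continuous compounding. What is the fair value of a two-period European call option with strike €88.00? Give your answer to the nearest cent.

€17.95

Risk-neutral probability p = (e^0.04 − 0.65)/(1.5 − 0.65) = 0.3908/0.8500 = 0.4598
Terminal stock prices: S_uu = 180, S_ud = 78, S_dd = 33.8
Terminal payoffs (S − K): max(92, 0) = 92, max(-10, 0) = 0, max(-54.2, 0) = 0
Node u (S = 120): V_u = e^(−0.04)·[0.4598·92.0000 + 0.5402·0.0000] = 40.6409
Node d (S = 52): V_d = e^(−0.04)·[0.4598·0.0000 + 0.5402·0.0000] = 0.0000
Node 0 (S = 80): V_0 = e^(−0.04)·[0.4598·40.6409 + 0.5402·0.0000] = 17.9531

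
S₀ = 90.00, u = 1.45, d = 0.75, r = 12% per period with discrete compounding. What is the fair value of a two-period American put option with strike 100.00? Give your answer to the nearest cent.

Risk-neutral probability p = (1 + 0.12 − 0.75)/(1.45 − 0.75) = 0.3700/0.7000 = 0.5286
Terminal stock prices: S_uu = 189.2, S_ud = 97.88, S_dd = 50.62
Terminal payoffs (K − S): max(-89.22, 0) = 0, max(2.125, 0) = 2.125, max(49.38, 0) = 49.38
Node u (S = 130.5): continuation = 1/1.12·[0.5286·0.0000 + 0.4714·2.1250] = 0.8945; exercise value = 0.0000 ≤ continuation, so V_u = 0.8945
Node d (S = 67.5): continuation = 1/1.12·[0.5286·2.1250 + 0.4714·49.3750] = 21.7857; exercise value = 32.5000 > continuation, so V_d = 32.5000 (exercise)
Node 0 (S = 90): continuation = 1/1.12·[0.5286·0.8945 + 0.4714·32.5000] = 14.1020; exercise value = 10.0000 ≤ continuation, so V_0 = 14.1020

14.10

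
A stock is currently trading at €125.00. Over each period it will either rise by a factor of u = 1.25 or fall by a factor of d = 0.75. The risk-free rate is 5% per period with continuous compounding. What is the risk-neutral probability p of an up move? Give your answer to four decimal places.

Risk-neutral probability p = (e^0.05 − 0.75)/(1.25 − 0.75) = 0.3013/0.5000 = 0.6025

p = 0.6025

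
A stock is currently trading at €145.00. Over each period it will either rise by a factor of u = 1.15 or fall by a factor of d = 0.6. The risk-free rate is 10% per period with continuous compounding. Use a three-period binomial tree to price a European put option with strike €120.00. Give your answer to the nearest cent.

€1.60

Risk-neutral probability p = (e^0.1 − 0.6)/(1.15 − 0.6) = 0.5052/0.5500 = 0.9185
Terminal stock prices: S_uuu = 220.5, S_uud = 115.1, S_udd = 60.03, S_ddd = 31.32
Terminal payoffs (K − S): max(-100.5, 0) = 0, max(4.943, 0) = 4.943, max(59.97, 0) = 59.97, max(88.68, 0) = 88.68
Node uu (S = 191.8): V_uu = e^(−0.1)·[0.9185·0.0000 + 0.0815·4.9425] = 0.3645
Node ud (S = 100): V_ud = e^(−0.1)·[0.9185·4.9425 + 0.0815·59.9700] = 8.5305
Node dd (S = 52.2): V_dd = e^(−0.1)·[0.9185·59.9700 + 0.0815·88.6800] = 56.3805
Node u (S = 166.8): V_u = e^(−0.1)·[0.9185·0.3645 + 0.0815·8.5305] = 0.9321
Node d (S = 87): V_d = e^(−0.1)·[0.9185·8.5305 + 0.0815·56.3805] = 11.2477
Node 0 (S = 145): V_0 = e^(−0.1)·[0.9185·0.9321 + 0.0815·11.2477] = 1.6042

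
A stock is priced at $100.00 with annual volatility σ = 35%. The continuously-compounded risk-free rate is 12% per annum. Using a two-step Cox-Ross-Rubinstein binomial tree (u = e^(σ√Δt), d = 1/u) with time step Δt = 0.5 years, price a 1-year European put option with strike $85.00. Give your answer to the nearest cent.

CRR parameters: u = e^(σ√Δt) = e^(0.35·√0.5) = 1.2808, d = 1/u = 0.7808
Per-period rate: rΔt = 0.12·0.5 = 0.06, so R = e^0.06 = 1.0618
Risk-neutral probability p = (e^0.06 − 0.7808)/(1.2808 − 0.7808) = 0.2811/0.5000 = 0.5621
Terminal stock prices: S_uu = 164, S_ud = 100, S_dd = 60.96
Terminal payoffs (K − S): max(-79.05, 0) = 0, max(-15, 0) = 0, max(24.04, 0) = 24.04
Node u (S = 128.1): V_u = e^(−0.06)·[0.5621·0.0000 + 0.4379·0.0000] = 0.0000
Node d (S = 78.08): V_d = e^(−0.06)·[0.5621·0.0000 + 0.4379·24.0414] = 9.9145
Node 0 (S = 100): V_0 = e^(−0.06)·[0.5621·0.0000 + 0.4379·9.9145] = 4.0887

$4.09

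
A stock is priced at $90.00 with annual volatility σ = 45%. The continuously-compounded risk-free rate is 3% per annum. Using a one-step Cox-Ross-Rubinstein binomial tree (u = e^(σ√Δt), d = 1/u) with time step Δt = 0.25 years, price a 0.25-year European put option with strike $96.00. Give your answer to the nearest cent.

CRR parameters: u = e^(σ√Δt) = e^(0.45·√0.25) = 1.2523, d = 1/u = 0.7985
Per-period rate: rΔt = 0.03·0.25 = 0.0075, so R = e^0.0075 = 1.0075
Risk-neutral probability p = (e^0.0075 − 0.7985)/(1.2523 − 0.7985) = 0.2090/0.4538 = 0.4606
Terminal stock prices: S_u = 112.7, S_d = 71.87
Terminal payoffs (K − S): max(-16.71, 0) = 0, max(24.13, 0) = 24.13
Node 0 (S = 90): V_0 = e^(−0.0075)·[0.4606·0.0000 + 0.5394·24.1335] = 12.9210

$12.92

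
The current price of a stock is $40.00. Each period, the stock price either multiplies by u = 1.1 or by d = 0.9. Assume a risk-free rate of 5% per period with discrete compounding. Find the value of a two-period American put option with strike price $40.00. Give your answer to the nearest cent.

Risk-neutral probability p = (1 + 0.05 − 0.9)/(1.1 − 0.9) = 0.1500/0.2000 = 0.7500
Terminal stock prices: S_uu = 48.4, S_ud = 39.6, S_dd = 32.4
Terminal payoffs (K − S): max(-8.4, 0) = 0, max(0.4, 0) = 0.4, max(7.6, 0) = 7.6
Node u (S = 44): continuation = 1/1.05·[0.7500·0.0000 + 0.2500·0.4000] = 0.0952; exercise value = 0.0000 ≤ continuation, so V_u = 0.0952
Node d (S = 36): continuation = 1/1.05·[0.7500·0.4000 + 0.2500·7.6000] = 2.0952; exercise value = 4.0000 > continuation, so V_d = 4.0000 (exercise)
Node 0 (S = 40): continuation = 1/1.05·[0.7500·0.0952 + 0.2500·4.0000] = 1.0204; exercise value = 0.0000 ≤ continuation, so V_0 = 1.0204

$1.02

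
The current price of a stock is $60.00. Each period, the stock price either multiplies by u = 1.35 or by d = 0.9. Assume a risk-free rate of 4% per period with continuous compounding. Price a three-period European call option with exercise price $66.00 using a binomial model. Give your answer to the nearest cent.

$8.02

Risk-neutral probability p = (e^0.04 − 0.9)/(1.35 − 0.9) = 0.1408/0.4500 = 0.3129
Terminal stock prices: S_uuu = 147.6, S_uud = 98.42, S_udd = 65.61, S_ddd = 43.74
Terminal payoffs (S − K): max(81.62, 0) = 81.62, max(32.42, 0) = 32.42, max(-0.39, 0) = 0, max(-22.26, 0) = 0
Node uu (S = 109.4): V_uu = e^(−0.04)·[0.3129·81.6225 + 0.6871·32.4150] = 45.9379
Node ud (S = 72.9): V_ud = e^(−0.04)·[0.3129·32.4150 + 0.6871·0.0000] = 9.7454
Node dd (S = 48.6): V_dd = e^(−0.04)·[0.3129·0.0000 + 0.6871·0.0000] = 0.0000
Node u (S = 81): V_u = e^(−0.04)·[0.3129·45.9379 + 0.6871·9.7454] = 20.2443
Node d (S = 54): V_d = e^(−0.04)·[0.3129·9.7454 + 0.6871·0.0000] = 2.9299
Node 0 (S = 60): V_0 = e^(−0.04)·[0.3129·20.2443 + 0.6871·2.9299] = 8.0205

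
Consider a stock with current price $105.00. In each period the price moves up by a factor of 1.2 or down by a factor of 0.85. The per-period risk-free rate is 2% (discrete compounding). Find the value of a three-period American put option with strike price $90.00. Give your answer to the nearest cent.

$3.59

Risk-neutral probability p = (1 + 0.02 − 0.85)/(1.2 − 0.85) = 0.1700/0.3500 = 0.4857
Terminal stock prices: S_uuu = 181.4, S_uud = 128.5, S_udd = 91.03, S_ddd = 64.48
Terminal payoffs (K − S): max(-91.44, 0) = 0, max(-38.52, 0) = 0, max(-1.035, 0) = 0, max(25.52, 0) = 25.52
Node uu (S = 151.2): continuation = 1/1.02·[0.4857·0.0000 + 0.5143·0.0000] = 0.0000; exercise value = 0.0000 ≤ continuation, so V_uu = 0.0000
Node ud (S = 107.1): continuation = 1/1.02·[0.4857·0.0000 + 0.5143·0.0000] = 0.0000; exercise value = 0.0000 ≤ continuation, so V_ud = 0.0000
Node dd (S = 75.86): continuation = 1/1.02·[0.4857·0.0000 + 0.5143·25.5169] = 12.8657; exercise value = 14.1375 > continuation, so V_dd = 14.1375 (exercise)
Node u (S = 126): continuation = 1/1.02·[0.4857·0.0000 + 0.5143·0.0000] = 0.0000; exercise value = 0.0000 ≤ continuation, so V_u = 0.0000
Node d (S = 89.25): continuation = 1/1.02·[0.4857·0.0000 + 0.5143·14.1375] = 7.1282; exercise value = 0.7500 ≤ continuation, so V_d = 7.1282
Node 0 (S = 105): continuation = 1/1.02·[0.4857·0.0000 + 0.5143·7.1282] = 3.5940; exercise value = 0.0000 ≤ continuation, so V_0 = 3.5940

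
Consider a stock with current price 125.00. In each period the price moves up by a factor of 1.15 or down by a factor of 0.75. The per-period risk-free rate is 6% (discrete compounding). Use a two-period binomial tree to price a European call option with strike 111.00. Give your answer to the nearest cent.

29.03

Risk-neutral probability p = (1 + 0.06 − 0.75)/(1.15 − 0.75) = 0.3100/0.4000 = 0.7750
Terminal stock prices: S_uu = 165.3, S_ud = 107.8, S_dd = 70.31
Terminal payoffs (S − K): max(54.31, 0) = 54.31, max(-3.188, 0) = 0, max(-40.69, 0) = 0
Node u (S = 143.8): V_u = 1/1.06·[0.7750·54.3125 + 0.2250·0.0000] = 39.7096
Node d (S = 93.75): V_d = 1/1.06·[0.7750·0.0000 + 0.2250·0.0000] = 0.0000
Node 0 (S = 125): V_0 = 1/1.06·[0.7750·39.7096 + 0.2250·0.0000] = 29.0330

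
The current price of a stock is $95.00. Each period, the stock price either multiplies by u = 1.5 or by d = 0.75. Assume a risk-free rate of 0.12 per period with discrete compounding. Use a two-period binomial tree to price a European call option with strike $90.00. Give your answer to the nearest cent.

$30.74

Risk-neutral probability p = (1 + 0.12 − 0.75)/(1.5 − 0.75) = 0.3700/0.7500 = 0.4933
Terminal stock prices: S_uu = 213.8, S_ud = 106.9, S_dd = 53.44
Terminal payoffs (S − K): max(123.8, 0) = 123.8, max(16.88, 0) = 16.88, max(-36.56, 0) = 0
Node u (S = 142.5): V_u = 1/1.12·[0.4933·123.7500 + 0.5067·16.8750] = 62.1429
Node d (S = 71.25): V_d = 1/1.12·[0.4933·16.8750 + 0.5067·0.0000] = 7.4330
Node 0 (S = 95): V_0 = 1/1.12·[0.4933·62.1429 + 0.5067·7.4330] = 30.7350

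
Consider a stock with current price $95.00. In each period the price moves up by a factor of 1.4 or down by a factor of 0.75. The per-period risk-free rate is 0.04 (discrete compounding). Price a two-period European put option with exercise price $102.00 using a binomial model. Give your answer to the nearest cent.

$14.80

Risk-neutral probability p = (1 + 0.04 − 0.75)/(1.4 − 0.75) = 0.2900/0.6500 = 0.4462
Terminal stock prices: S_uu = 186.2, S_ud = 99.75, S_dd = 53.44
Terminal payoffs (K − S): max(-84.2, 0) = 0, max(2.25, 0) = 2.25, max(48.56, 0) = 48.56
Node u (S = 133): V_u = 1/1.04·[0.4462·0.0000 + 0.5538·2.2500] = 1.1982
Node d (S = 71.25): V_d = 1/1.04·[0.4462·2.2500 + 0.5538·48.5625] = 26.8269
Node 0 (S = 95): V_0 = 1/1.04·[0.4462·1.1982 + 0.5538·26.8269] = 14.8006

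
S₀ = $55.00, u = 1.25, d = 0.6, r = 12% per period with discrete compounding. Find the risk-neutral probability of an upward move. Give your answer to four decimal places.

p = 0.8000

Risk-neutral probability p = (1 + 0.12 − 0.6)/(1.25 − 0.6) = 0.5200/0.6500 = 0.8000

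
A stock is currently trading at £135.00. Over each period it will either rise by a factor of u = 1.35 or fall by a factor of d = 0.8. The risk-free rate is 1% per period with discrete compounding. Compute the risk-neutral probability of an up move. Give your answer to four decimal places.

Risk-neutral probability p = (1 + 0.01 − 0.8)/(1.35 − 0.8) = 0.2100/0.5500 = 0.3818

p = 0.3818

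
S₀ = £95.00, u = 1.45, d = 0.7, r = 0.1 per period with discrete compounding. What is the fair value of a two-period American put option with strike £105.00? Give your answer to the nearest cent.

£18.10

Risk-neutral probability p = (1 + 0.1 − 0.7)/(1.45 − 0.7) = 0.4000/0.7500 = 0.5333
Terminal stock prices: S_uu = 199.7, S_ud = 96.42, S_dd = 46.55
Terminal payoffs (K − S): max(-94.74, 0) = 0, max(8.575, 0) = 8.575, max(58.45, 0) = 58.45
Node u (S = 137.8): continuation = 1/1.1·[0.5333·0.0000 + 0.4667·8.5750] = 3.6379; exercise value = 0.0000 ≤ continuation, so V_u = 3.6379
Node d (S = 66.5): continuation = 1/1.1·[0.5333·8.5750 + 0.4667·58.4500] = 28.9545; exercise value = 38.5000 > continuation, so V_d = 38.5000 (exercise)
Node 0 (S = 95): continuation = 1/1.1·[0.5333·3.6379 + 0.4667·38.5000] = 18.0972; exercise value = 10.0000 ≤ continuation, so V_0 = 18.0972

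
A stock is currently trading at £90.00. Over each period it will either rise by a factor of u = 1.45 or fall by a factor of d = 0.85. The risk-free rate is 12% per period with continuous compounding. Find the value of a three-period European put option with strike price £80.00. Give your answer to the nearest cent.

Risk-neutral probability p = (e^0.12 − 0.85)/(1.45 − 0.85) = 0.2775/0.6000 = 0.4625
Terminal stock prices: S_uuu = 274.4, S_uud = 160.8, S_udd = 94.29, S_ddd = 55.27
Terminal payoffs (K − S): max(-194.4, 0) = 0, max(-80.84, 0) = 0, max(-14.29, 0) = 0, max(24.73, 0) = 24.73
Node uu (S = 189.2): V_uu = e^(−0.12)·[0.4625·0.0000 + 0.5375·0.0000] = 0.0000
Node ud (S = 110.9): V_ud = e^(−0.12)·[0.4625·0.0000 + 0.5375·0.0000] = 0.0000
Node dd (S = 65.02): V_dd = e^(−0.12)·[0.4625·0.0000 + 0.5375·24.7288] = 11.7888
Node u (S = 130.5): V_u = e^(−0.12)·[0.4625·0.0000 + 0.5375·0.0000] = 0.0000
Node d (S = 76.5): V_d = e^(−0.12)·[0.4625·0.0000 + 0.5375·11.7888] = 5.6200
Node 0 (S = 90): V_0 = e^(−0.12)·[0.4625·0.0000 + 0.5375·5.6200] = 2.6792

£2.68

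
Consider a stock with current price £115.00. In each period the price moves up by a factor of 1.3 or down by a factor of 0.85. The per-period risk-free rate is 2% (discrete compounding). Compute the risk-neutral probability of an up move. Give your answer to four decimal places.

p = 0.3778

Risk-neutral probability p = (1 + 0.02 − 0.85)/(1.3 − 0.85) = 0.1700/0.4500 = 0.3778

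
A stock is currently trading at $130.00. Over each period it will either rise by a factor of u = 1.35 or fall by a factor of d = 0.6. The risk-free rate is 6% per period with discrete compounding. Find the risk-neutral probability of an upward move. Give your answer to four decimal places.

Risk-neutral probability p = (1 + 0.06 − 0.6)/(1.35 − 0.6) = 0.4600/0.7500 = 0.6133

p = 0.6133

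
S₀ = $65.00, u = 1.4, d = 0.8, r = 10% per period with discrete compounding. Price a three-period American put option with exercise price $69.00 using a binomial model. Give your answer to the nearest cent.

Risk-neutral probability p = (1 + 0.1 − 0.8)/(1.4 − 0.8) = 0.3000/0.6000 = 0.5000
Terminal stock prices: S_uuu = 178.4, S_uud = 101.9, S_udd = 58.24, S_ddd = 33.28
Terminal payoffs (K − S): max(-109.4, 0) = 0, max(-32.92, 0) = 0, max(10.76, 0) = 10.76, max(35.72, 0) = 35.72
Node uu (S = 127.4): continuation = 1/1.1·[0.5000·0.0000 + 0.5000·0.0000] = 0.0000; exercise value = 0.0000 ≤ continuation, so V_uu = 0.0000
Node ud (S = 72.8): continuation = 1/1.1·[0.5000·0.0000 + 0.5000·10.7600] = 4.8909; exercise value = 0.0000 ≤ continuation, so V_ud = 4.8909
Node dd (S = 41.6): continuation = 1/1.1·[0.5000·10.7600 + 0.5000·35.7200] = 21.1273; exercise value = 27.4000 > continuation, so V_dd = 27.4000 (exercise)
Node u (S = 91): continuation = 1/1.1·[0.5000·0.0000 + 0.5000·4.8909] = 2.2231; exercise value = 0.0000 ≤ continuation, so V_u = 2.2231
Node d (S = 52): continuation = 1/1.1·[0.5000·4.8909 + 0.5000·27.4000] = 14.6777; exercise value = 17.0000 > continuation, so V_d = 17.0000 (exercise)
Node 0 (S = 65): continuation = 1/1.1·[0.5000·2.2231 + 0.5000·17.0000] = 8.7378; exercise value = 4.0000 ≤ continuation, so V_0 = 8.7378

$8.74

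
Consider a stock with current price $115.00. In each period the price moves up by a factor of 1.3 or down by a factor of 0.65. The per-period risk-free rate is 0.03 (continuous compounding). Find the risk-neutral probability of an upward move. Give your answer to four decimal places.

Risk-neutral probability p = (e^0.03 − 0.65)/(1.3 − 0.65) = 0.3805/0.6500 = 0.5853

p = 0.5853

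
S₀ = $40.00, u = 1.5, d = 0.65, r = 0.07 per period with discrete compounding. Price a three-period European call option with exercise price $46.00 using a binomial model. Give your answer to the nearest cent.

Risk-neutral probability p = (1 + 0.07 − 0.65)/(1.5 − 0.65) = 0.4200/0.8500 = 0.4941
Terminal stock prices: S_uuu = 135, S_uud = 58.5, S_udd = 25.35, S_ddd = 10.98
Terminal payoffs (S − K): max(89, 0) = 89, max(12.5, 0) = 12.5, max(-20.65, 0) = 0, max(-35.02, 0) = 0
Node uu (S = 90): V_uu = 1/1.07·[0.4941·89.0000 + 0.5059·12.5000] = 47.0093
Node ud (S = 39): V_ud = 1/1.07·[0.4941·12.5000 + 0.5059·0.0000] = 5.7724
Node dd (S = 16.9): V_dd = 1/1.07·[0.4941·0.0000 + 0.5059·0.0000] = 0.0000
Node u (S = 60): V_u = 1/1.07·[0.4941·47.0093 + 0.5059·5.7724] = 24.4377
Node d (S = 26): V_d = 1/1.07·[0.4941·5.7724 + 0.5059·0.0000] = 2.6657
Node 0 (S = 40): V_0 = 1/1.07·[0.4941·24.4377 + 0.5059·2.6657] = 12.5454

$12.55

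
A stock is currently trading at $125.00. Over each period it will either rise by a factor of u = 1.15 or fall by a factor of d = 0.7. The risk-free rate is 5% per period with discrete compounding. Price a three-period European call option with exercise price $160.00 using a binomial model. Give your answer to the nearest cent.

Risk-neutral probability p = (1 + 0.05 − 0.7)/(1.15 − 0.7) = 0.3500/0.4500 = 0.7778
Terminal stock prices: S_uuu = 190.1, S_uud = 115.7, S_udd = 70.44, S_ddd = 42.87
Terminal payoffs (S − K): max(30.11, 0) = 30.11, max(-44.28, 0) = 0, max(-89.56, 0) = 0, max(-117.1, 0) = 0
Node uu (S = 165.3): V_uu = 1/1.05·[0.7778·30.1094 + 0.2222·0.0000] = 22.3032
Node ud (S = 100.6): V_ud = 1/1.05·[0.7778·0.0000 + 0.2222·0.0000] = 0.0000
Node dd (S = 61.25): V_dd = 1/1.05·[0.7778·0.0000 + 0.2222·0.0000] = 0.0000
Node u (S = 143.8): V_u = 1/1.05·[0.7778·22.3032 + 0.2222·0.0000] = 16.5209
Node d (S = 87.5): V_d = 1/1.05·[0.7778·0.0000 + 0.2222·0.0000] = 0.0000
Node 0 (S = 125): V_0 = 1/1.05·[0.7778·16.5209 + 0.2222·0.0000] = 12.2377

$12.24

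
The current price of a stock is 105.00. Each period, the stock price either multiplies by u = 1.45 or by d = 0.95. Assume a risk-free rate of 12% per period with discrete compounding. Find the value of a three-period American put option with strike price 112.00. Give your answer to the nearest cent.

7.22

Risk-neutral probability p = (1 + 0.12 − 0.95)/(1.45 − 0.95) = 0.1700/0.5000 = 0.3400
Terminal stock prices: S_uuu = 320.1, S_uud = 209.7, S_udd = 137.4, S_ddd = 90.02
Terminal payoffs (K − S): max(-208.1, 0) = 0, max(-97.72, 0) = 0, max(-25.41, 0) = 0, max(21.98, 0) = 21.98
Node uu (S = 220.8): continuation = 1/1.12·[0.3400·0.0000 + 0.6600·0.0000] = 0.0000; exercise value = 0.0000 ≤ continuation, so V_uu = 0.0000
Node ud (S = 144.6): continuation = 1/1.12·[0.3400·0.0000 + 0.6600·0.0000] = 0.0000; exercise value = 0.0000 ≤ continuation, so V_ud = 0.0000
Node dd (S = 94.76): continuation = 1/1.12·[0.3400·0.0000 + 0.6600·21.9756] = 12.9499; exercise value = 17.2375 > continuation, so V_dd = 17.2375 (exercise)
Node u (S = 152.2): continuation = 1/1.12·[0.3400·0.0000 + 0.6600·0.0000] = 0.0000; exercise value = 0.0000 ≤ continuation, so V_u = 0.0000
Node d (S = 99.75): continuation = 1/1.12·[0.3400·0.0000 + 0.6600·17.2375] = 10.1578; exercise value = 12.2500 > continuation, so V_d = 12.2500 (exercise)
Node 0 (S = 105): continuation = 1/1.12·[0.3400·0.0000 + 0.6600·12.2500] = 7.2187; exercise value = 7.0000 ≤ continuation, so V_0 = 7.2187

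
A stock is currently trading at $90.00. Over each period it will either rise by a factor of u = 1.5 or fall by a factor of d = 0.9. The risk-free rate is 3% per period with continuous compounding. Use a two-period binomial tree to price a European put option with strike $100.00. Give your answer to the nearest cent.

Risk-neutral probability p = (e^0.03 − 0.9)/(1.5 − 0.9) = 0.1305/0.6000 = 0.2174
Terminal stock prices: S_uu = 202.5, S_ud = 121.5, S_dd = 72.9
Terminal payoffs (K − S): max(-102.5, 0) = 0, max(-21.5, 0) = 0, max(27.1, 0) = 27.1
Node u (S = 135): V_u = e^(−0.03)·[0.2174·0.0000 + 0.7826·0.0000] = 0.0000
Node d (S = 81): V_d = e^(−0.03)·[0.2174·0.0000 + 0.7826·27.1000] = 20.5810
Node 0 (S = 90): V_0 = e^(−0.03)·[0.2174·0.0000 + 0.7826·20.5810] = 15.6302

$15.63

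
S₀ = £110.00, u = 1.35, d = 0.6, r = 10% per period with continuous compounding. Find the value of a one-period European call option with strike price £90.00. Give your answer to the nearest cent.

Risk-neutral probability p = (e^0.1 − 0.6)/(1.35 − 0.6) = 0.5052/0.7500 = 0.6736
Terminal stock prices: S_u = 148.5, S_d = 66
Terminal payoffs (S − K): max(58.5, 0) = 58.5, max(-24, 0) = 0
Node 0 (S = 110): V_0 = e^(−0.1)·[0.6736·58.5000 + 0.3264·0.0000] = 35.6536

£35.65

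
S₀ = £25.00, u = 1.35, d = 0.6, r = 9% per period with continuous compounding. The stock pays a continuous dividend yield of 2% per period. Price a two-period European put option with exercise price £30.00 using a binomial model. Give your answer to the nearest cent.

Per-period risk-free factor R = e^0.09 = 1.0942; dividend-adjusted growth = e^(0.09−0.02) = 1.0725.
Risk-neutral probability p = (1.0725 − 0.6)/(1.35 − 0.6) = 0.4725/0.7500 = 0.6300
Terminal stock prices: S_uu = 45.56, S_ud = 20.25, S_dd = 9
Terminal payoffs (K − S): max(-15.56, 0) = 0, max(9.75, 0) = 9.75, max(21, 0) = 21
Node u (S = 33.75): V_u = e^(−0.09)·[0.6300·0.0000 + 0.3700·9.7500] = 3.2969
Node d (S = 15): V_d = e^(−0.09)·[0.6300·9.7500 + 0.3700·21.0000] = 12.7150
Node 0 (S = 25): V_0 = e^(−0.09)·[0.6300·3.2969 + 0.3700·12.7150] = 6.1978

£6.20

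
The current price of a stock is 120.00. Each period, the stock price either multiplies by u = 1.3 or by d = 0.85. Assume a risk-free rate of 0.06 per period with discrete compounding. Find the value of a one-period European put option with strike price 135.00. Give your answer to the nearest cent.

16.60

Risk-neutral probability p = (1 + 0.06 − 0.85)/(1.3 − 0.85) = 0.2100/0.4500 = 0.4667
Terminal stock prices: S_u = 156, S_d = 102
Terminal payoffs (K − S): max(-21, 0) = 0, max(33, 0) = 33
Node 0 (S = 120): V_0 = 1/1.06·[0.4667·0.0000 + 0.5333·33.0000] = 16.6038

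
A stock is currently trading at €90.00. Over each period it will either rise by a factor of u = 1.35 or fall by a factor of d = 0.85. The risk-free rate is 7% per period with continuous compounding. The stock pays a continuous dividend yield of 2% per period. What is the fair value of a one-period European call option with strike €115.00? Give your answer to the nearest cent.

€2.44

Per-period risk-free factor R = e^0.07 = 1.0725; dividend-adjusted growth = e^(0.07−0.02) = 1.0513.
Risk-neutral probability p = (1.0513 − 0.85)/(1.35 − 0.85) = 0.2013/0.5000 = 0.4025
Terminal stock prices: S_u = 121.5, S_d = 76.5
Terminal payoffs (S − K): max(6.5, 0) = 6.5, max(-38.5, 0) = 0
Node 0 (S = 90): V_0 = e^(−0.07)·[0.4025·6.5000 + 0.5975·0.0000] = 2.4396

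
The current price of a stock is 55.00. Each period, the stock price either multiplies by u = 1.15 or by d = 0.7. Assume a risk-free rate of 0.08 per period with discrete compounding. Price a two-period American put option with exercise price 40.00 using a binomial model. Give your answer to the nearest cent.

0.27

Risk-neutral probability p = (1 + 0.08 − 0.7)/(1.15 − 0.7) = 0.3800/0.4500 = 0.8444
Terminal stock prices: S_uu = 72.74, S_ud = 44.27, S_dd = 26.95
Terminal payoffs (K − S): max(-32.74, 0) = 0, max(-4.275, 0) = 0, max(13.05, 0) = 13.05
Node u (S = 63.25): continuation = 1/1.08·[0.8444·0.0000 + 0.1556·0.0000] = 0.0000; exercise value = 0.0000 ≤ continuation, so V_u = 0.0000
Node d (S = 38.5): continuation = 1/1.08·[0.8444·0.0000 + 0.1556·13.0500] = 1.8796; exercise value = 1.5000 ≤ continuation, so V_d = 1.8796
Node 0 (S = 55): continuation = 1/1.08·[0.8444·0.0000 + 0.1556·1.8796] = 0.2707; exercise value = 0.0000 ≤ continuation, so V_0 = 0.2707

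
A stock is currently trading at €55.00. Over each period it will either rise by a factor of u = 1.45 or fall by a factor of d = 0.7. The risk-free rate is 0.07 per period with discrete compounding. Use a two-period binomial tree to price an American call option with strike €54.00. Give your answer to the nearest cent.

€13.90

Risk-neutral probability p = (1 + 0.07 − 0.7)/(1.45 − 0.7) = 0.3700/0.7500 = 0.4933
Terminal stock prices: S_uu = 115.6, S_ud = 55.82, S_dd = 26.95
Terminal payoffs (S − K): max(61.64, 0) = 61.64, max(1.825, 0) = 1.825, max(-27.05, 0) = 0
Node u (S = 79.75): continuation = 1/1.07·[0.4933·61.6375 + 0.5067·1.8250] = 29.2827; exercise value = 25.7500 ≤ continuation, so V_u = 29.2827
Node d (S = 38.5): continuation = 1/1.07·[0.4933·1.8250 + 0.5067·0.0000] = 0.8414; exercise value = 0.0000 ≤ continuation, so V_d = 0.8414
Node 0 (S = 55): continuation = 1/1.07·[0.4933·29.2827 + 0.5067·0.8414] = 13.8995; exercise value = 1.0000 ≤ continuation, so V_0 = 13.8995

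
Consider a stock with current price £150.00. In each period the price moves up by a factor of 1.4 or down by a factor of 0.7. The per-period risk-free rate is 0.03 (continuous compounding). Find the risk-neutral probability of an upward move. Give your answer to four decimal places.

p = 0.4721

Risk-neutral probability p = (e^0.03 − 0.7)/(1.4 − 0.7) = 0.3305/0.7000 = 0.4721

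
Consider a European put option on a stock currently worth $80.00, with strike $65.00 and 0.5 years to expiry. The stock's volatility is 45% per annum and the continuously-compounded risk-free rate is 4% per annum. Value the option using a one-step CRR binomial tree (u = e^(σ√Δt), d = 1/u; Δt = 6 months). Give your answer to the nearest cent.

CRR parameters: u = e^(σ√Δt) = e^(0.45·√0.5) = 1.3746, d = 1/u = 0.7275
Per-period rate: rΔt = 0.04·0.5 = 0.02, so R = e^0.02 = 1.0202
Risk-neutral probability p = (e^0.02 − 0.7275)/(1.3746 − 0.7275) = 0.2927/0.6472 = 0.4523
Terminal stock prices: S_u = 110, S_d = 58.2
Terminal payoffs (K − S): max(-44.97, 0) = 0, max(6.803, 0) = 6.803
Node 0 (S = 80): V_0 = e^(−0.02)·[0.4523·0.0000 + 0.5477·6.8033] = 3.6522

$3.65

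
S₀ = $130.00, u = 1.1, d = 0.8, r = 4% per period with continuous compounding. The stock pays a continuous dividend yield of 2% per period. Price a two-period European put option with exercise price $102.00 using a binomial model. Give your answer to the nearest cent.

Per-period risk-free factor R = e^0.04 = 1.0408; dividend-adjusted growth = e^(0.04−0.02) = 1.0202.
Risk-neutral probability p = (1.0202 − 0.8)/(1.1 − 0.8) = 0.2202/0.3000 = 0.7340
Terminal stock prices: S_uu = 157.3, S_ud = 114.4, S_dd = 83.2
Terminal payoffs (K − S): max(-55.3, 0) = 0, max(-12.4, 0) = 0, max(18.8, 0) = 18.8
Node u (S = 143): V_u = e^(−0.04)·[0.7340·0.0000 + 0.2660·0.0000] = 0.0000
Node d (S = 104): V_d = e^(−0.04)·[0.7340·0.0000 + 0.2660·18.8000] = 4.8046
Node 0 (S = 130): V_0 = e^(−0.04)·[0.7340·0.0000 + 0.2660·4.8046] = 1.2279

$1.23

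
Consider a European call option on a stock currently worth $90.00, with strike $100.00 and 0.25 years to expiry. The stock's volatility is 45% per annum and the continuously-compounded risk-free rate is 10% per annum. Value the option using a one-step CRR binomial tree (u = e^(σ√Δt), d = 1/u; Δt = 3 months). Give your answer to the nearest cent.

$6.19

CRR parameters: u = e^(σ√Δt) = e^(0.45·√0.25) = 1.2523, d = 1/u = 0.7985
Per-period rate: rΔt = 0.1·0.25 = 0.025, so R = e^0.025 = 1.0253
Risk-neutral probability p = (e^0.025 − 0.7985)/(1.2523 − 0.7985) = 0.2268/0.4538 = 0.4998
Terminal stock prices: S_u = 112.7, S_d = 71.87
Terminal payoffs (S − K): max(12.71, 0) = 12.71, max(-28.13, 0) = 0
Node 0 (S = 90): V_0 = e^(−0.025)·[0.4998·12.7090 + 0.5002·0.0000] = 6.1948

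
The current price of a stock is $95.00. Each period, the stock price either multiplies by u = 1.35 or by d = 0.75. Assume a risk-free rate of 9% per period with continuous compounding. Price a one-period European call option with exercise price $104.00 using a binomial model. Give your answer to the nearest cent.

Risk-neutral probability p = (e^0.09 − 0.75)/(1.35 − 0.75) = 0.3442/0.6000 = 0.5736
Terminal stock prices: S_u = 128.2, S_d = 71.25
Terminal payoffs (S − K): max(24.25, 0) = 24.25, max(-32.75, 0) = 0
Node 0 (S = 95): V_0 = e^(−0.09)·[0.5736·24.2500 + 0.4264·0.0000] = 12.7131

$12.71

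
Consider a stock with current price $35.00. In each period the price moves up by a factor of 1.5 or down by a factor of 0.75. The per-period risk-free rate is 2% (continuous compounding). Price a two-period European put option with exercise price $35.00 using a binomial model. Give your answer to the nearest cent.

$6.02

Risk-neutral probability p = (e^0.02 − 0.75)/(1.5 − 0.75) = 0.2702/0.7500 = 0.3603
Terminal stock prices: S_uu = 78.75, S_ud = 39.38, S_dd = 19.69
Terminal payoffs (K − S): max(-43.75, 0) = 0, max(-4.375, 0) = 0, max(15.31, 0) = 15.31
Node u (S = 52.5): V_u = e^(−0.02)·[0.3603·0.0000 + 0.6397·0.0000] = 0.0000
Node d (S = 26.25): V_d = e^(−0.02)·[0.3603·0.0000 + 0.6397·15.3125] = 9.6019
Node 0 (S = 35): V_0 = e^(−0.02)·[0.3603·0.0000 + 0.6397·9.6019] = 6.0210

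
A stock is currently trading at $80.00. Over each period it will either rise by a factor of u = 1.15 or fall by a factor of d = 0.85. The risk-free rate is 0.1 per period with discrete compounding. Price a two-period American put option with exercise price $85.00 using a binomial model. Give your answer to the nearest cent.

Risk-neutral probability p = (1 + 0.1 − 0.85)/(1.15 − 0.85) = 0.2500/0.3000 = 0.8333
Terminal stock prices: S_uu = 105.8, S_ud = 78.2, S_dd = 57.8
Terminal payoffs (K − S): max(-20.8, 0) = 0, max(6.8, 0) = 6.8, max(27.2, 0) = 27.2
Node u (S = 92): continuation = 1/1.1·[0.8333·0.0000 + 0.1667·6.8000] = 1.0303; exercise value = 0.0000 ≤ continuation, so V_u = 1.0303
Node d (S = 68): continuation = 1/1.1·[0.8333·6.8000 + 0.1667·27.2000] = 9.2727; exercise value = 17.0000 > continuation, so V_d = 17.0000 (exercise)
Node 0 (S = 80): continuation = 1/1.1·[0.8333·1.0303 + 0.1667·17.0000] = 3.3563; exercise value = 5.0000 > continuation, so V_0 = 5.0000 (exercise)

$5.00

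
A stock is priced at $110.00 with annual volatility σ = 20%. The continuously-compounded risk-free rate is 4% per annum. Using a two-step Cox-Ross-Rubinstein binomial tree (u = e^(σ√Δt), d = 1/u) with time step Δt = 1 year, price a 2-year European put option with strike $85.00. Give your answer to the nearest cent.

$2.09

CRR parameters: u = e^(σ√Δt) = e^(0.2·√1) = 1.2214, d = 1/u = 0.8187
Per-period rate: rΔt = 0.04·1 = 0.04, so R = e^0.04 = 1.0408
Risk-neutral probability p = (e^0.04 − 0.8187)/(1.2214 − 0.8187) = 0.2221/0.4027 = 0.5515
Terminal stock prices: S_uu = 164.1, S_ud = 110, S_dd = 73.74
Terminal payoffs (K − S): max(-79.1, 0) = 0, max(-25, 0) = 0, max(11.26, 0) = 11.26
Node u (S = 134.4): V_u = e^(−0.04)·[0.5515·0.0000 + 0.4485·0.0000] = 0.0000
Node d (S = 90.06): V_d = e^(−0.04)·[0.5515·0.0000 + 0.4485·11.2648] = 4.8540
Node 0 (S = 110): V_0 = e^(−0.04)·[0.5515·0.0000 + 0.4485·4.8540] = 2.0916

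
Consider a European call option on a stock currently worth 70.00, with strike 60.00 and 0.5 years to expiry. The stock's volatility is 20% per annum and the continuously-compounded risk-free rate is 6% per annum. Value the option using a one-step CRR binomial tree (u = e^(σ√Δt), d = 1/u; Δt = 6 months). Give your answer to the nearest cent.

CRR parameters: u = e^(σ√Δt) = e^(0.2·√0.5) = 1.1519, d = 1/u = 0.8681
Per-period rate: rΔt = 0.06·0.5 = 0.03, so R = e^0.03 = 1.0305
Risk-neutral probability p = (e^0.03 − 0.8681)/(1.1519 − 0.8681) = 0.1623/0.2838 = 0.5720
Terminal stock prices: S_u = 80.63, S_d = 60.77
Terminal payoffs (S − K): max(20.63, 0) = 20.63, max(0.7686, 0) = 0.7686
Node 0 (S = 70): V_0 = e^(−0.03)·[0.5720·20.6337 + 0.4280·0.7686] = 11.7733

11.77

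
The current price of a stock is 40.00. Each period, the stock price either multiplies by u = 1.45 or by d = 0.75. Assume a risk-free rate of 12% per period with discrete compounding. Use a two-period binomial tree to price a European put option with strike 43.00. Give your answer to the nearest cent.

3.63

Risk-neutral probability p = (1 + 0.12 − 0.75)/(1.45 − 0.75) = 0.3700/0.7000 = 0.5286
Terminal stock prices: S_uu = 84.1, S_ud = 43.5, S_dd = 22.5
Terminal payoffs (K − S): max(-41.1, 0) = 0, max(-0.5, 0) = 0, max(20.5, 0) = 20.5
Node u (S = 58): V_u = 1/1.12·[0.5286·0.0000 + 0.4714·0.0000] = 0.0000
Node d (S = 30): V_d = 1/1.12·[0.5286·0.0000 + 0.4714·20.5000] = 8.6288
Node 0 (S = 40): V_0 = 1/1.12·[0.5286·0.0000 + 0.4714·8.6288] = 3.6320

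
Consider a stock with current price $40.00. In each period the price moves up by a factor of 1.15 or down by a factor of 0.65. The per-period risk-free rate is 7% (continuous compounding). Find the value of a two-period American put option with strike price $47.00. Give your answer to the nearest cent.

Risk-neutral probability p = (e^0.07 − 0.65)/(1.15 − 0.65) = 0.4225/0.5000 = 0.8450
Terminal stock prices: S_uu = 52.9, S_ud = 29.9, S_dd = 16.9
Terminal payoffs (K − S): max(-5.9, 0) = 0, max(17.1, 0) = 17.1, max(30.1, 0) = 30.1
Node u (S = 46): continuation = e^(−0.07)·[0.8450·0.0000 + 0.1550·17.1000] = 2.4710; exercise value = 1.0000 ≤ continuation, so V_u = 2.4710
Node d (S = 26): continuation = e^(−0.07)·[0.8450·17.1000 + 0.1550·30.1000] = 17.8225; exercise value = 21.0000 > continuation, so V_d = 21.0000 (exercise)
Node 0 (S = 40): continuation = e^(−0.07)·[0.8450·2.4710 + 0.1550·21.0000] = 4.9815; exercise value = 7.0000 > continuation, so V_0 = 7.0000 (exercise)

$7.00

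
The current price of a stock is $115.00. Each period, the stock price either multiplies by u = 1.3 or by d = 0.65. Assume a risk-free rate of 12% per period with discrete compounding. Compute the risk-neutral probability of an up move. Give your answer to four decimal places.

Risk-neutral probability p = (1 + 0.12 − 0.65)/(1.3 − 0.65) = 0.4700/0.6500 = 0.7231

p = 0.7231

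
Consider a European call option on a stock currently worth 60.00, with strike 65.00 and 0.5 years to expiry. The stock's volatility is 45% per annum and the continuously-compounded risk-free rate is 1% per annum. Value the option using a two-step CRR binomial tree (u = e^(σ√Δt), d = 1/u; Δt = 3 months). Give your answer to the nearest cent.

5.85

CRR parameters: u = e^(σ√Δt) = e^(0.45·√0.25) = 1.2523, d = 1/u = 0.7985
Per-period rate: rΔt = 0.01·0.25 = 0.0025, so R = e^0.0025 = 1.0025
Risk-neutral probability p = (e^0.0025 − 0.7985)/(1.2523 − 0.7985) = 0.2040/0.4538 = 0.4495
Terminal stock prices: S_uu = 94.1, S_ud = 60, S_dd = 38.26
Terminal payoffs (S − K): max(29.1, 0) = 29.1, max(-5, 0) = 0, max(-26.74, 0) = 0
Node u (S = 75.14): V_u = e^(−0.0025)·[0.4495·29.0987 + 0.5505·0.0000] = 13.0473
Node d (S = 47.91): V_d = e^(−0.0025)·[0.4495·0.0000 + 0.5505·0.0000] = 0.0000
Node 0 (S = 60): V_0 = e^(−0.0025)·[0.4495·13.0473 + 0.5505·0.0000] = 5.8501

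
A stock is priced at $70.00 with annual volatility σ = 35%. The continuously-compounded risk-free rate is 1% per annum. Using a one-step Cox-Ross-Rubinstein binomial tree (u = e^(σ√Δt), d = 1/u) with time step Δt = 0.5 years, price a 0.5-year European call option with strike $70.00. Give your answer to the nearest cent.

CRR parameters: u = e^(σ√Δt) = e^(0.35·√0.5) = 1.2808, d = 1/u = 0.7808
Per-period rate: rΔt = 0.01·0.5 = 0.005, so R = e^0.005 = 1.0050
Risk-neutral probability p = (e^0.005 − 0.7808)/(1.2808 − 0.7808) = 0.2243/0.5000 = 0.4485
Terminal stock prices: S_u = 89.66, S_d = 54.65
Terminal payoffs (S − K): max(19.66, 0) = 19.66, max(-15.35, 0) = 0
Node 0 (S = 70): V_0 = e^(−0.005)·[0.4485·19.6562 + 0.5515·0.0000] = 8.7712

$8.77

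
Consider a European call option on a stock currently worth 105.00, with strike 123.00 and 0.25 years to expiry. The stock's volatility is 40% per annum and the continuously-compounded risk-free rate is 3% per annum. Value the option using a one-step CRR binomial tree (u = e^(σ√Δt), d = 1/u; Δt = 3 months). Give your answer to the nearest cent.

CRR parameters: u = e^(σ√Δt) = e^(0.4·√0.25) = 1.2214, d = 1/u = 0.8187
Per-period rate: rΔt = 0.03·0.25 = 0.0075, so R = e^0.0075 = 1.0075
Risk-neutral probability p = (e^0.0075 − 0.8187)/(1.2214 − 0.8187) = 0.1888/0.4027 = 0.4689
Terminal stock prices: S_u = 128.2, S_d = 85.97
Terminal payoffs (S − K): max(5.247, 0) = 5.247, max(-37.03, 0) = 0
Node 0 (S = 105): V_0 = e^(−0.0075)·[0.4689·5.2473 + 0.5311·0.0000] = 2.4419

2.44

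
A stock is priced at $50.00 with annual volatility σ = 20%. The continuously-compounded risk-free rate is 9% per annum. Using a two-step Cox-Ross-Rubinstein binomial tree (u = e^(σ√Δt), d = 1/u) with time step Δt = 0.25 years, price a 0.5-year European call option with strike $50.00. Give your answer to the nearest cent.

CRR parameters: u = e^(σ√Δt) = e^(0.2·√0.25) = 1.1052, d = 1/u = 0.9048
Per-period rate: rΔt = 0.09·0.25 = 0.0225, so R = e^0.0225 = 1.0228
Risk-neutral probability p = (e^0.0225 − 0.9048)/(1.1052 − 0.9048) = 0.1179/0.2003 = 0.5886
Terminal stock prices: S_uu = 61.07, S_ud = 50, S_dd = 40.94
Terminal payoffs (S − K): max(11.07, 0) = 11.07, max(0, 0) = 0, max(-9.063, 0) = 0
Node u (S = 55.26): V_u = e^(−0.0225)·[0.5886·11.0701 + 0.4114·0.0000] = 6.3710
Node d (S = 45.24): V_d = e^(−0.0225)·[0.5886·0.0000 + 0.4114·0.0000] = 0.0000
Node 0 (S = 50): V_0 = e^(−0.0225)·[0.5886·6.3710 + 0.4114·0.0000] = 3.6666

$3.67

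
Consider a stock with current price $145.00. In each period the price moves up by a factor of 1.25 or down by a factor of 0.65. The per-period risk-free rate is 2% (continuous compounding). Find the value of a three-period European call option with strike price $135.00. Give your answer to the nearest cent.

Risk-neutral probability p = (e^0.02 − 0.65)/(1.25 − 0.65) = 0.3702/0.6000 = 0.6170
Terminal stock prices: S_uuu = 283.2, S_uud = 147.3, S_udd = 76.58, S_ddd = 39.82
Terminal payoffs (S − K): max(148.2, 0) = 148.2, max(12.27, 0) = 12.27, max(-58.42, 0) = 0, max(-95.18, 0) = 0
Node uu (S = 226.6): V_uu = e^(−0.02)·[0.6170·148.2031 + 0.3830·12.2656] = 94.2357
Node ud (S = 117.8): V_ud = e^(−0.02)·[0.6170·12.2656 + 0.3830·0.0000] = 7.4181
Node dd (S = 61.26): V_dd = e^(−0.02)·[0.6170·0.0000 + 0.3830·0.0000] = 0.0000
Node u (S = 181.2): V_u = e^(−0.02)·[0.6170·94.2357 + 0.3830·7.4181] = 59.7771
Node d (S = 94.25): V_d = e^(−0.02)·[0.6170·7.4181 + 0.3830·0.0000] = 4.4863
Node 0 (S = 145): V_0 = e^(−0.02)·[0.6170·59.7771 + 0.3830·4.4863] = 37.8365

$37.84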